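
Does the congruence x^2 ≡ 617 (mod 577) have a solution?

no

(617/577)
  = (40/577)    [617 ≡ 40 mod 577]
  = (5/577)    [577 ≡ 1 mod 8 ⇒ (2/577)^3 = +1]
  = (577/5)    [QR: 5 ≡ 1 mod 4, sign kept]
  = (2/5)    [577 ≡ 2 mod 5]
  = -(1/5)    [5 ≡ 5 mod 8 ⇒ (2/5) = -1]
  = -1    [(1/5) = 1]
(617/577) = -1, and 577 is prime, so 617 is not a quadratic residue mod 577.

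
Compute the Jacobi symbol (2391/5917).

-1

5917 ≡ 1 (mod 4), so quadratic reciprocity gives (2391/5917) = (5917/2391). Reduce: 5917 ≡ 1135 (mod 2391). Now have (1135/2391).
Both 1135 ≡ 3 and 2391 ≡ 3 (mod 4), so reciprocity gives (1135/2391) = -(2391/1135). Reduce: 2391 ≡ 121 (mod 1135). Now have -(121/1135).
121 ≡ 1 (mod 4), so quadratic reciprocity gives (121/1135) = (1135/121). Reduce: 1135 ≡ 46 (mod 121). Now have -(46/121).
Factor out 2: 46 = 2·23. Since 121 ≡ 1 (mod 8), (2/121) = +1. Now have -(23/121).
121 ≡ 1 (mod 4), so quadratic reciprocity gives (23/121) = (121/23). Reduce: 121 ≡ 6 (mod 23). Now have -(6/23).
Factor out 2: 6 = 2·3. Since 23 ≡ 7 (mod 8), (2/23) = +1. Now have -(3/23).
Both 3 ≡ 3 and 23 ≡ 3 (mod 4), so reciprocity gives (3/23) = -(23/3). Reduce: 23 ≡ 2 (mod 3). Now have (2/3).
Factor out 2: 2 = 2. Since 3 ≡ 3 (mod 8), (2/3) = -1. Now have -(1/3).
(1/3) = 1. Collecting the sign factors: -1.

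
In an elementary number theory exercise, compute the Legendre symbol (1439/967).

(1439/967)
  = (472/967)    [1439 ≡ 472 mod 967]
  = (59/967)    [967 ≡ 7 mod 8 ⇒ (2/967)^3 = +1]
  = -(967/59)    [QR: both ≡ 3 mod 4, sign flips]
  = -(23/59)    [967 ≡ 23 mod 59]
  = (59/23)    [QR: both ≡ 3 mod 4, sign flips]
  = (13/23)    [59 ≡ 13 mod 23]
  = (23/13)    [QR: 13 ≡ 1 mod 4, sign kept]
  = (10/13)    [23 ≡ 10 mod 13]
  = -(5/13)    [13 ≡ 5 mod 8 ⇒ (2/13) = -1]
  = -(13/5)    [QR: 5 ≡ 1 mod 4, sign kept]
  = -(3/5)    [13 ≡ 3 mod 5]
  = -(5/3)    [QR: 5 ≡ 1 mod 4, sign kept]
  = -(2/3)    [5 ≡ 2 mod 3]
  = (1/3)    [3 ≡ 3 mod 8 ⇒ (2/3) = -1]
  = 1    [(1/3) = 1]

1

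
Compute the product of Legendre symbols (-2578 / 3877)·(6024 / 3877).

1

By multiplicativity, (-2578·6024 / 3877) = (-2578 / 3877)·(6024 / 3877).
First factor (-2578 / 3877):
(-2578 / 3877)
  = (1299 / 3877)    [-2578 ≡ 1299 mod 3877]
  = (3877 / 1299)    [QR: 3877 ≡ 1 mod 4, sign kept]
  = (1279 / 1299)    [3877 ≡ 1279 mod 1299]
  = -(1299 / 1279)    [QR: both ≡ 3 mod 4, sign flips]
  = -(20 / 1279)    [1299 ≡ 20 mod 1279]
  = -(5 / 1279)    [1279 ≡ 7 mod 8 ⇒ (2 / 1279)^2 = +1]
  = -(1279 / 5)    [QR: 5 ≡ 1 mod 4, sign kept]
  = -(4 / 5)    [1279 ≡ 4 mod 5]
  = -(1 / 5)    [5 ≡ 5 mod 8 ⇒ (2 / 5)^2 = +1]
  = -1    [(1 / 5) = 1]
Second factor (6024 / 3877):
(6024 / 3877)
  = (2147 / 3877)    [6024 ≡ 2147 mod 3877]
  = (3877 / 2147)    [QR: 3877 ≡ 1 mod 4, sign kept]
  = (1730 / 2147)    [3877 ≡ 1730 mod 2147]
  = -(865 / 2147)    [2147 ≡ 3 mod 8 ⇒ (2 / 2147) = -1]
  = -(2147 / 865)    [QR: 865 ≡ 1 mod 4, sign kept]
  = -(417 / 865)    [2147 ≡ 417 mod 865]
  = -(865 / 417)    [QR: 417 ≡ 1 mod 4, sign kept]
  = -(31 / 417)    [865 ≡ 31 mod 417]
  = -(417 / 31)    [QR: 417 ≡ 1 mod 4, sign kept]
  = -(14 / 31)    [417 ≡ 14 mod 31]
  = -(7 / 31)    [31 ≡ 7 mod 8 ⇒ (2 / 31) = +1]
  = (31 / 7)    [QR: both ≡ 3 mod 4, sign flips]
  = (3 / 7)    [31 ≡ 3 mod 7]
  = -(7 / 3)    [QR: both ≡ 3 mod 4, sign flips]
  = -(1 / 3)    [7 ≡ 1 mod 3]
  = -1    [(1 / 3) = 1]
Product: (-1)·(-1) = 1.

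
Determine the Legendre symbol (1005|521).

1

(1005|521)
  = (484|521)    [1005 ≡ 484 mod 521]
  = (121|521)    [521 ≡ 1 mod 8 ⇒ (2|521)^2 = +1]
  = (521|121)    [QR: 121 ≡ 1 mod 4, sign kept]
  = (37|121)    [521 ≡ 37 mod 121]
  = (121|37)    [QR: 37 ≡ 1 mod 4, sign kept]
  = (10|37)    [121 ≡ 10 mod 37]
  = -(5|37)    [37 ≡ 5 mod 8 ⇒ (2|37) = -1]
  = -(37|5)    [QR: 5 ≡ 1 mod 4, sign kept]
  = -(2|5)    [37 ≡ 2 mod 5]
  = (1|5)    [5 ≡ 5 mod 8 ⇒ (2|5) = -1]
  = 1    [(1|5) = 1]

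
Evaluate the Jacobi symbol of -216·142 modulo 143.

By multiplicativity, (-216·142|143) = (-216|143)·(142|143).
First factor (-216|143):
(-216|143)
  = (70|143)    [-216 ≡ 70 mod 143]
  = (35|143)    [143 ≡ 7 mod 8 ⇒ (2|143) = +1]
  = -(143|35)    [QR: both ≡ 3 mod 4, sign flips]
  = -(3|35)    [143 ≡ 3 mod 35]
  = (35|3)    [QR: both ≡ 3 mod 4, sign flips]
  = (2|3)    [35 ≡ 2 mod 3]
  = -(1|3)    [3 ≡ 3 mod 8 ⇒ (2|3) = -1]
  = -1    [(1|3) = 1]
Second factor (142|143):
(142|143)
  = (71|143)    [143 ≡ 7 mod 8 ⇒ (2|143) = +1]
  = -(143|71)    [QR: both ≡ 3 mod 4, sign flips]
  = -(1|71)    [143 ≡ 1 mod 71]
  = -1    [(1|71) = 1]
Product: (-1)·(-1) = 1.

1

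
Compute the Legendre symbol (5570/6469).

1

Factor out 2: 5570 = 2·2785. Since 6469 ≡ 5 (mod 8), (2/6469) = -1. Now have -(2785/6469).
2785 ≡ 1 (mod 4), so quadratic reciprocity gives (2785/6469) = (6469/2785). Reduce: 6469 ≡ 899 (mod 2785). Now have -(899/2785).
2785 ≡ 1 (mod 4), so quadratic reciprocity gives (899/2785) = (2785/899). Reduce: 2785 ≡ 88 (mod 899). Now have -(88/899).
Factor out 2: 88 = 2^3·11. Since 899 ≡ 3 (mod 8), (2/899) = -1, and (2/899)^3 = -1. Now have (11/899).
Both 11 ≡ 3 and 899 ≡ 3 (mod 4), so reciprocity gives (11/899) = -(899/11). Reduce: 899 ≡ 8 (mod 11). Now have -(8/11).
Factor out 2: 8 = 2^3. Since 11 ≡ 3 (mod 8), (2/11) = -1, and (2/11)^3 = -1. Now have (1/11).
(1/11) = 1. Collecting the sign factors: 1.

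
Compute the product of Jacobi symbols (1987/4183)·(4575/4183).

By multiplicativity, (1987·4575/4183) = (1987/4183)·(4575/4183).
First factor (1987/4183):
Both 1987 ≡ 3 and 4183 ≡ 3 (mod 4), so reciprocity gives (1987/4183) = -(4183/1987). Reduce: 4183 ≡ 209 (mod 1987). Now have -(209/1987).
209 ≡ 1 (mod 4), so quadratic reciprocity gives (209/1987) = (1987/209). Reduce: 1987 ≡ 106 (mod 209). Now have -(106/209).
Factor out 2: 106 = 2·53. Since 209 ≡ 1 (mod 8), (2/209) = +1. Now have -(53/209).
53 ≡ 1 (mod 4), so quadratic reciprocity gives (53/209) = (209/53). Reduce: 209 ≡ 50 (mod 53). Now have -(50/53).
Factor out 2: 50 = 2·25. Since 53 ≡ 5 (mod 8), (2/53) = -1. Now have (25/53).
25 ≡ 1 (mod 4), so quadratic reciprocity gives (25/53) = (53/25). Reduce: 53 ≡ 3 (mod 25). Now have (3/25).
25 ≡ 1 (mod 4), so quadratic reciprocity gives (3/25) = (25/3). Reduce: 25 ≡ 1 (mod 3). Now have (1/3).
(1/3) = 1. Collecting the sign factors: 1.
Second factor (4575/4183):
Reduce the numerator: 4575 ≡ 392 (mod 4183), so (4575/4183) = (392/4183).
Factor out 2: 392 = 2^3·49. Since 4183 ≡ 7 (mod 8), (2/4183) = +1, and (2/4183)^3 = +1. Now have (49/4183).
49 ≡ 1 (mod 4), so quadratic reciprocity gives (49/4183) = (4183/49). Reduce: 4183 ≡ 18 (mod 49). Now have (18/49).
Factor out 2: 18 = 2·9. Since 49 ≡ 1 (mod 8), (2/49) = +1. Now have (9/49).
9 ≡ 1 (mod 4), so quadratic reciprocity gives (9/49) = (49/9). Reduce: 49 ≡ 4 (mod 9). Now have (4/9).
Factor out 2: 4 = 2^2. Since 9 ≡ 1 (mod 8), (2/9) = +1, and (2/9)^2 = +1. Now have (1/9).
(1/9) = 1. Collecting the sign factors: 1.
Product: (1)·(1) = 1.

1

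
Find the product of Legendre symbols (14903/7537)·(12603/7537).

-1

By multiplicativity, (14903·12603/7537) = (14903/7537)·(12603/7537).
First factor (14903/7537):
(14903/7537)
  = (7366/7537)    [14903 ≡ 7366 mod 7537]
  = (3683/7537)    [7537 ≡ 1 mod 8 ⇒ (2/7537) = +1]
  = (7537/3683)    [QR: 7537 ≡ 1 mod 4, sign kept]
  = (171/3683)    [7537 ≡ 171 mod 3683]
  = -(3683/171)    [QR: both ≡ 3 mod 4, sign flips]
  = -(92/171)    [3683 ≡ 92 mod 171]
  = -(23/171)    [171 ≡ 3 mod 8 ⇒ (2/171)^2 = +1]
  = (171/23)    [QR: both ≡ 3 mod 4, sign flips]
  = (10/23)    [171 ≡ 10 mod 23]
  = (5/23)    [23 ≡ 7 mod 8 ⇒ (2/23) = +1]
  = (23/5)    [QR: 5 ≡ 1 mod 4, sign kept]
  = (3/5)    [23 ≡ 3 mod 5]
  = (5/3)    [QR: 5 ≡ 1 mod 4, sign kept]
  = (2/3)    [5 ≡ 2 mod 3]
  = -(1/3)    [3 ≡ 3 mod 8 ⇒ (2/3) = -1]
  = -1    [(1/3) = 1]
Second factor (12603/7537):
(12603/7537)
  = (5066/7537)    [12603 ≡ 5066 mod 7537]
  = (2533/7537)    [7537 ≡ 1 mod 8 ⇒ (2/7537) = +1]
  = (7537/2533)    [QR: 2533 ≡ 1 mod 4, sign kept]
  = (2471/2533)    [7537 ≡ 2471 mod 2533]
  = (2533/2471)    [QR: 2533 ≡ 1 mod 4, sign kept]
  = (62/2471)    [2533 ≡ 62 mod 2471]
  = (31/2471)    [2471 ≡ 7 mod 8 ⇒ (2/2471) = +1]
  = -(2471/31)    [QR: both ≡ 3 mod 4, sign flips]
  = -(22/31)    [2471 ≡ 22 mod 31]
  = -(11/31)    [31 ≡ 7 mod 8 ⇒ (2/31) = +1]
  = (31/11)    [QR: both ≡ 3 mod 4, sign flips]
  = (9/11)    [31 ≡ 9 mod 11]
  = (11/9)    [QR: 9 ≡ 1 mod 4, sign kept]
  = (2/9)    [11 ≡ 2 mod 9]
  = (1/9)    [9 ≡ 1 mod 8 ⇒ (2/9) = +1]
  = 1    [(1/9) = 1]
Product: (-1)·(1) = -1.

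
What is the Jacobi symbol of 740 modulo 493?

-1

Reduce the numerator: 740 ≡ 247 (mod 493), so (740|493) = (247|493).
493 ≡ 1 (mod 4), so quadratic reciprocity gives (247|493) = (493|247). Reduce: 493 ≡ 246 (mod 247). Now have (246|247).
Factor out 2: 246 = 2·123. Since 247 ≡ 7 (mod 8), (2|247) = +1. Now have (123|247).
Both 123 ≡ 3 and 247 ≡ 3 (mod 4), so reciprocity gives (123|247) = -(247|123). Reduce: 247 ≡ 1 (mod 123). Now have -(1|123).
(1|123) = 1. Collecting the sign factors: -1.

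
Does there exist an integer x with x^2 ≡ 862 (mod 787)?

no

Reduce the numerator: 862 ≡ 75 (mod 787), so (862|787) = (75|787).
Both 75 ≡ 3 and 787 ≡ 3 (mod 4), so reciprocity gives (75|787) = -(787|75). Reduce: 787 ≡ 37 (mod 75). Now have -(37|75).
37 ≡ 1 (mod 4), so quadratic reciprocity gives (37|75) = (75|37). Reduce: 75 ≡ 1 (mod 37). Now have -(1|37).
(1|37) = 1. Collecting the sign factors: -1.
The Legendre symbol is -1, so x^2 ≡ 862 (mod 787) has no solution.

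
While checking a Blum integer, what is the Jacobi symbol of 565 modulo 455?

Reduce the numerator: 565 ≡ 110 (mod 455), so (565 / 455) = (110 / 455).
Factor out 2: 110 = 2·55. Since 455 ≡ 7 (mod 8), (2 / 455) = +1. Now have (55 / 455).
Both 55 ≡ 3 and 455 ≡ 3 (mod 4), so reciprocity gives (55 / 455) = -(455 / 55). Reduce: 455 ≡ 15 (mod 55). Now have -(15 / 55).
Both 15 ≡ 3 and 55 ≡ 3 (mod 4), so reciprocity gives (15 / 55) = -(55 / 15). Reduce: 55 ≡ 10 (mod 15). Now have (10 / 15).
Factor out 2: 10 = 2·5. Since 15 ≡ 7 (mod 8), (2 / 15) = +1. Now have (5 / 15).
5 ≡ 1 (mod 4), so quadratic reciprocity gives (5 / 15) = (15 / 5). Reduce: 15 ≡ 0 (mod 5). Now have (0 / 5).
The numerator is now 0 with denominator 5 > 1: the symbol is 0.

0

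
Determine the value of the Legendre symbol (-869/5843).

1

(-869/5843)
  = (4974/5843)    [-869 ≡ 4974 mod 5843]
  = -(2487/5843)    [5843 ≡ 3 mod 8 ⇒ (2/5843) = -1]
  = (5843/2487)    [QR: both ≡ 3 mod 4, sign flips]
  = (869/2487)    [5843 ≡ 869 mod 2487]
  = (2487/869)    [QR: 869 ≡ 1 mod 4, sign kept]
  = (749/869)    [2487 ≡ 749 mod 869]
  = (869/749)    [QR: 749 ≡ 1 mod 4, sign kept]
  = (120/749)    [869 ≡ 120 mod 749]
  = -(15/749)    [749 ≡ 5 mod 8 ⇒ (2/749)^3 = -1]
  = -(749/15)    [QR: 749 ≡ 1 mod 4, sign kept]
  = -(14/15)    [749 ≡ 14 mod 15]
  = -(7/15)    [15 ≡ 7 mod 8 ⇒ (2/15) = +1]
  = (15/7)    [QR: both ≡ 3 mod 4, sign flips]
  = (1/7)    [15 ≡ 1 mod 7]
  = 1    [(1/7) = 1]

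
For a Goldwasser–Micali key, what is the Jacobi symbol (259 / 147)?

Reduce the numerator: 259 ≡ 112 (mod 147), so (259 / 147) = (112 / 147).
Factor out 2: 112 = 2^4·7. Since 147 ≡ 3 (mod 8), (2 / 147) = -1, and (2 / 147)^4 = +1. Now have (7 / 147).
Both 7 ≡ 3 and 147 ≡ 3 (mod 4), so reciprocity gives (7 / 147) = -(147 / 7). Reduce: 147 ≡ 0 (mod 7). Now have -(0 / 7).
The numerator is now 0 with denominator 7 > 1: the symbol is 0.

0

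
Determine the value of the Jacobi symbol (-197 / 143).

-1

(-197 / 143)
  = (89 / 143)    [-197 ≡ 89 mod 143]
  = (143 / 89)    [QR: 89 ≡ 1 mod 4, sign kept]
  = (54 / 89)    [143 ≡ 54 mod 89]
  = (27 / 89)    [89 ≡ 1 mod 8 ⇒ (2 / 89) = +1]
  = (89 / 27)    [QR: 89 ≡ 1 mod 4, sign kept]
  = (8 / 27)    [89 ≡ 8 mod 27]
  = -(1 / 27)    [27 ≡ 3 mod 8 ⇒ (2 / 27)^3 = -1]
  = -1    [(1 / 27) = 1]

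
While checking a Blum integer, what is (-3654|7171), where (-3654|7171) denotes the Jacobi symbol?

-1

Reduce the numerator: -3654 ≡ 3517 (mod 7171), so (-3654|7171) = (3517|7171).
3517 ≡ 1 (mod 4), so quadratic reciprocity gives (3517|7171) = (7171|3517). Reduce: 7171 ≡ 137 (mod 3517). Now have (137|3517).
137 ≡ 1 (mod 4), so quadratic reciprocity gives (137|3517) = (3517|137). Reduce: 3517 ≡ 92 (mod 137). Now have (92|137).
Factor out 2: 92 = 2^2·23. Since 137 ≡ 1 (mod 8), (2|137) = +1, and (2|137)^2 = +1. Now have (23|137).
137 ≡ 1 (mod 4), so quadratic reciprocity gives (23|137) = (137|23). Reduce: 137 ≡ 22 (mod 23). Now have (22|23).
Factor out 2: 22 = 2·11. Since 23 ≡ 7 (mod 8), (2|23) = +1. Now have (11|23).
Both 11 ≡ 3 and 23 ≡ 3 (mod 4), so reciprocity gives (11|23) = -(23|11). Reduce: 23 ≡ 1 (mod 11). Now have -(1|11).
(1|11) = 1. Collecting the sign factors: -1.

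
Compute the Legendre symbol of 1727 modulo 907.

(1727|907)
  = (820|907)    [1727 ≡ 820 mod 907]
  = (205|907)    [907 ≡ 3 mod 8 ⇒ (2|907)^2 = +1]
  = (907|205)    [QR: 205 ≡ 1 mod 4, sign kept]
  = (87|205)    [907 ≡ 87 mod 205]
  = (205|87)    [QR: 205 ≡ 1 mod 4, sign kept]
  = (31|87)    [205 ≡ 31 mod 87]
  = -(87|31)    [QR: both ≡ 3 mod 4, sign flips]
  = -(25|31)    [87 ≡ 25 mod 31]
  = -(31|25)    [QR: 25 ≡ 1 mod 4, sign kept]
  = -(6|25)    [31 ≡ 6 mod 25]
  = -(3|25)    [25 ≡ 1 mod 8 ⇒ (2|25) = +1]
  = -(25|3)    [QR: 25 ≡ 1 mod 4, sign kept]
  = -(1|3)    [25 ≡ 1 mod 3]
  = -1    [(1|3) = 1]

-1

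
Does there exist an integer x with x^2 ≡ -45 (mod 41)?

yes

Reduce the numerator: -45 ≡ 37 (mod 41), so (-45|41) = (37|41).
37 ≡ 1 (mod 4), so quadratic reciprocity gives (37|41) = (41|37). Reduce: 41 ≡ 4 (mod 37). Now have (4|37).
Factor out 2: 4 = 2^2. Since 37 ≡ 5 (mod 8), (2|37) = -1, and (2|37)^2 = +1. Now have (1|37).
(1|37) = 1. Collecting the sign factors: 1.
The Legendre symbol is 1, so x^2 ≡ -45 (mod 41) has solution.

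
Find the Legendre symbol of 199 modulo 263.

-1

(199 / 263)
  = -(263 / 199)    [QR: both ≡ 3 mod 4, sign flips]
  = -(64 / 199)    [263 ≡ 64 mod 199]
  = -(1 / 199)    [199 ≡ 7 mod 8 ⇒ (2 / 199)^6 = +1]
  = -1    [(1 / 199) = 1]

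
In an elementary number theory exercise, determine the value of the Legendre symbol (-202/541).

Pull out -1: (-202/541) = (-1/541)·(202/541). Since 541 ≡ 1 (mod 4), (-1/541) = +1. Now have (202/541).
Factor out 2: 202 = 2·101. Since 541 ≡ 5 (mod 8), (2/541) = -1. Now have -(101/541).
101 ≡ 1 (mod 4), so quadratic reciprocity gives (101/541) = (541/101). Reduce: 541 ≡ 36 (mod 101). Now have -(36/101).
Factor out 2: 36 = 2^2·9. Since 101 ≡ 5 (mod 8), (2/101) = -1, and (2/101)^2 = +1. Now have -(9/101).
9 ≡ 1 (mod 4), so quadratic reciprocity gives (9/101) = (101/9). Reduce: 101 ≡ 2 (mod 9). Now have -(2/9).
Factor out 2: 2 = 2. Since 9 ≡ 1 (mod 8), (2/9) = +1. Now have -(1/9).
(1/9) = 1. Collecting the sign factors: -1.

-1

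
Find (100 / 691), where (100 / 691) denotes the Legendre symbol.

(100 / 691)
  = (25 / 691)    [691 ≡ 3 mod 8 ⇒ (2 / 691)^2 = +1]
  = (691 / 25)    [QR: 25 ≡ 1 mod 4, sign kept]
  = (16 / 25)    [691 ≡ 16 mod 25]
  = (1 / 25)    [25 ≡ 1 mod 8 ⇒ (2 / 25)^4 = +1]
  = 1    [(1 / 25) = 1]

1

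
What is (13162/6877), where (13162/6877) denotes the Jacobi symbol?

Reduce the numerator: 13162 ≡ 6285 (mod 6877), so (13162/6877) = (6285/6877).
6285 ≡ 1 (mod 4), so quadratic reciprocity gives (6285/6877) = (6877/6285). Reduce: 6877 ≡ 592 (mod 6285). Now have (592/6285).
Factor out 2: 592 = 2^4·37. Since 6285 ≡ 5 (mod 8), (2/6285) = -1, and (2/6285)^4 = +1. Now have (37/6285).
37 ≡ 1 (mod 4), so quadratic reciprocity gives (37/6285) = (6285/37). Reduce: 6285 ≡ 32 (mod 37). Now have (32/37).
Factor out 2: 32 = 2^5. Since 37 ≡ 5 (mod 8), (2/37) = -1, and (2/37)^5 = -1. Now have -(1/37).
(1/37) = 1. Collecting the sign factors: -1.

-1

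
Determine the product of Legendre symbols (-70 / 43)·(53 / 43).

By multiplicativity, (-70·53 / 43) = (-70 / 43)·(53 / 43).
First factor (-70 / 43):
Reduce the numerator: -70 ≡ 16 (mod 43), so (-70 / 43) = (16 / 43).
Factor out 2: 16 = 2^4. Since 43 ≡ 3 (mod 8), (2 / 43) = -1, and (2 / 43)^4 = +1. Now have (1 / 43).
(1 / 43) = 1. Collecting the sign factors: 1.
Second factor (53 / 43):
Reduce the numerator: 53 ≡ 10 (mod 43), so (53 / 43) = (10 / 43).
Factor out 2: 10 = 2·5. Since 43 ≡ 3 (mod 8), (2 / 43) = -1. Now have -(5 / 43).
5 ≡ 1 (mod 4), so quadratic reciprocity gives (5 / 43) = (43 / 5). Reduce: 43 ≡ 3 (mod 5). Now have -(3 / 5).
5 ≡ 1 (mod 4), so quadratic reciprocity gives (3 / 5) = (5 / 3). Reduce: 5 ≡ 2 (mod 3). Now have -(2 / 3).
Factor out 2: 2 = 2. Since 3 ≡ 3 (mod 8), (2 / 3) = -1. Now have (1 / 3).
(1 / 3) = 1. Collecting the sign factors: 1.
Product: (1)·(1) = 1.

1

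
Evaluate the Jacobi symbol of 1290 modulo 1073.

(1290 / 1073)
  = (217 / 1073)    [1290 ≡ 217 mod 1073]
  = (1073 / 217)    [QR: 217 ≡ 1 mod 4, sign kept]
  = (205 / 217)    [1073 ≡ 205 mod 217]
  = (217 / 205)    [QR: 205 ≡ 1 mod 4, sign kept]
  = (12 / 205)    [217 ≡ 12 mod 205]
  = (3 / 205)    [205 ≡ 5 mod 8 ⇒ (2 / 205)^2 = +1]
  = (205 / 3)    [QR: 205 ≡ 1 mod 4, sign kept]
  = (1 / 3)    [205 ≡ 1 mod 3]
  = 1    [(1 / 3) = 1]

1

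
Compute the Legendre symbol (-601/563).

(-601/563)
  = -(601/563)    [563 ≡ 3 mod 4 ⇒ (-1/563) = -1]
  = -(38/563)    [601 ≡ 38 mod 563]
  = (19/563)    [563 ≡ 3 mod 8 ⇒ (2/563) = -1]
  = -(563/19)    [QR: both ≡ 3 mod 4, sign flips]
  = -(12/19)    [563 ≡ 12 mod 19]
  = -(3/19)    [19 ≡ 3 mod 8 ⇒ (2/19)^2 = +1]
  = (19/3)    [QR: both ≡ 3 mod 4, sign flips]
  = (1/3)    [19 ≡ 1 mod 3]
  = 1    [(1/3) = 1]

1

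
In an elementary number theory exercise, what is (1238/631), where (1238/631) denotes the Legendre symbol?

1

Reduce the numerator: 1238 ≡ 607 (mod 631), so (1238/631) = (607/631).
Both 607 ≡ 3 and 631 ≡ 3 (mod 4), so reciprocity gives (607/631) = -(631/607). Reduce: 631 ≡ 24 (mod 607). Now have -(24/607).
Factor out 2: 24 = 2^3·3. Since 607 ≡ 7 (mod 8), (2/607) = +1, and (2/607)^3 = +1. Now have -(3/607).
Both 3 ≡ 3 and 607 ≡ 3 (mod 4), so reciprocity gives (3/607) = -(607/3). Reduce: 607 ≡ 1 (mod 3). Now have (1/3).
(1/3) = 1. Collecting the sign factors: 1.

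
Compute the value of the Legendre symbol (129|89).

(129|89)
  = (40|89)    [129 ≡ 40 mod 89]
  = (5|89)    [89 ≡ 1 mod 8 ⇒ (2|89)^3 = +1]
  = (89|5)    [QR: 5 ≡ 1 mod 4, sign kept]
  = (4|5)    [89 ≡ 4 mod 5]
  = (1|5)    [5 ≡ 5 mod 8 ⇒ (2|5)^2 = +1]
  = 1    [(1|5) = 1]

1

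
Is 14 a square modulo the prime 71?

Factor out 2: 14 = 2·7. Since 71 ≡ 7 (mod 8), (2|71) = +1. Now have (7|71).
Both 7 ≡ 3 and 71 ≡ 3 (mod 4), so reciprocity gives (7|71) = -(71|7). Reduce: 71 ≡ 1 (mod 7). Now have -(1|7).
(1|7) = 1. Collecting the sign factors: -1.
(14|71) = -1, and 71 is prime, so 14 is not a quadratic residue mod 71.

no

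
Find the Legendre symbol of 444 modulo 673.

1

(444/673)
  = (111/673)    [673 ≡ 1 mod 8 ⇒ (2/673)^2 = +1]
  = (673/111)    [QR: 673 ≡ 1 mod 4, sign kept]
  = (7/111)    [673 ≡ 7 mod 111]
  = -(111/7)    [QR: both ≡ 3 mod 4, sign flips]
  = -(6/7)    [111 ≡ 6 mod 7]
  = -(3/7)    [7 ≡ 7 mod 8 ⇒ (2/7) = +1]
  = (7/3)    [QR: both ≡ 3 mod 4, sign flips]
  = (1/3)    [7 ≡ 1 mod 3]
  = 1    [(1/3) = 1]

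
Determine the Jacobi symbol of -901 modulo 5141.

0

(-901|5141)
  = (4240|5141)    [-901 ≡ 4240 mod 5141]
  = (265|5141)    [5141 ≡ 5 mod 8 ⇒ (2|5141)^4 = +1]
  = (5141|265)    [QR: 265 ≡ 1 mod 4, sign kept]
  = (106|265)    [5141 ≡ 106 mod 265]
  = (53|265)    [265 ≡ 1 mod 8 ⇒ (2|265) = +1]
  = (265|53)    [QR: 53 ≡ 1 mod 4, sign kept]
  = (0|53)    [265 ≡ 0 mod 53]
  = 0    [numerator 0, gcd > 1]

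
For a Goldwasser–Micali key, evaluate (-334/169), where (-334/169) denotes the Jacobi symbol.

1

Pull out -1: (-334/169) = (-1/169)·(334/169). Since 169 ≡ 1 (mod 4), (-1/169) = +1. Now have (334/169).
Reduce the numerator: 334 ≡ 165 (mod 169), so (334/169) = (165/169).
165 ≡ 1 (mod 4), so quadratic reciprocity gives (165/169) = (169/165). Reduce: 169 ≡ 4 (mod 165). Now have (4/165).
Factor out 2: 4 = 2^2. Since 165 ≡ 5 (mod 8), (2/165) = -1, and (2/165)^2 = +1. Now have (1/165).
(1/165) = 1. Collecting the sign factors: 1.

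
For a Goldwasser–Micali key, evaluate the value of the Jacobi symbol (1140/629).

(1140/629)
  = (511/629)    [1140 ≡ 511 mod 629]
  = (629/511)    [QR: 629 ≡ 1 mod 4, sign kept]
  = (118/511)    [629 ≡ 118 mod 511]
  = (59/511)    [511 ≡ 7 mod 8 ⇒ (2/511) = +1]
  = -(511/59)    [QR: both ≡ 3 mod 4, sign flips]
  = -(39/59)    [511 ≡ 39 mod 59]
  = (59/39)    [QR: both ≡ 3 mod 4, sign flips]
  = (20/39)    [59 ≡ 20 mod 39]
  = (5/39)    [39 ≡ 7 mod 8 ⇒ (2/39)^2 = +1]
  = (39/5)    [QR: 5 ≡ 1 mod 4, sign kept]
  = (4/5)    [39 ≡ 4 mod 5]
  = (1/5)    [5 ≡ 5 mod 8 ⇒ (2/5)^2 = +1]
  = 1    [(1/5) = 1]

1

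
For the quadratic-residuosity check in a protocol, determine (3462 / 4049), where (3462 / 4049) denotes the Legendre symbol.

1

(3462 / 4049)
  = (1731 / 4049)    [4049 ≡ 1 mod 8 ⇒ (2 / 4049) = +1]
  = (4049 / 1731)    [QR: 4049 ≡ 1 mod 4, sign kept]
  = (587 / 1731)    [4049 ≡ 587 mod 1731]
  = -(1731 / 587)    [QR: both ≡ 3 mod 4, sign flips]
  = -(557 / 587)    [1731 ≡ 557 mod 587]
  = -(587 / 557)    [QR: 557 ≡ 1 mod 4, sign kept]
  = -(30 / 557)    [587 ≡ 30 mod 557]
  = (15 / 557)    [557 ≡ 5 mod 8 ⇒ (2 / 557) = -1]
  = (557 / 15)    [QR: 557 ≡ 1 mod 4, sign kept]
  = (2 / 15)    [557 ≡ 2 mod 15]
  = (1 / 15)    [15 ≡ 7 mod 8 ⇒ (2 / 15) = +1]
  = 1    [(1 / 15) = 1]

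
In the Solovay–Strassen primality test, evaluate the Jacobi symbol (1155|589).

Reduce the numerator: 1155 ≡ 566 (mod 589), so (1155|589) = (566|589).
Factor out 2: 566 = 2·283. Since 589 ≡ 5 (mod 8), (2|589) = -1. Now have -(283|589).
589 ≡ 1 (mod 4), so quadratic reciprocity gives (283|589) = (589|283). Reduce: 589 ≡ 23 (mod 283). Now have -(23|283).
Both 23 ≡ 3 and 283 ≡ 3 (mod 4), so reciprocity gives (23|283) = -(283|23). Reduce: 283 ≡ 7 (mod 23). Now have (7|23).
Both 7 ≡ 3 and 23 ≡ 3 (mod 4), so reciprocity gives (7|23) = -(23|7). Reduce: 23 ≡ 2 (mod 7). Now have -(2|7).
Factor out 2: 2 = 2. Since 7 ≡ 7 (mod 8), (2|7) = +1. Now have -(1|7).
(1|7) = 1. Collecting the sign factors: -1.

-1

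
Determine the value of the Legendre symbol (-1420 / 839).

1

(-1420 / 839)
  = (258 / 839)    [-1420 ≡ 258 mod 839]
  = (129 / 839)    [839 ≡ 7 mod 8 ⇒ (2 / 839) = +1]
  = (839 / 129)    [QR: 129 ≡ 1 mod 4, sign kept]
  = (65 / 129)    [839 ≡ 65 mod 129]
  = (129 / 65)    [QR: 65 ≡ 1 mod 4, sign kept]
  = (64 / 65)    [129 ≡ 64 mod 65]
  = (1 / 65)    [65 ≡ 1 mod 8 ⇒ (2 / 65)^6 = +1]
  = 1    [(1 / 65) = 1]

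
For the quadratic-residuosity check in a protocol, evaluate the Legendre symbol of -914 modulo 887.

-1

(-914 / 887)
  = (860 / 887)    [-914 ≡ 860 mod 887]
  = (215 / 887)    [887 ≡ 7 mod 8 ⇒ (2 / 887)^2 = +1]
  = -(887 / 215)    [QR: both ≡ 3 mod 4, sign flips]
  = -(27 / 215)    [887 ≡ 27 mod 215]
  = (215 / 27)    [QR: both ≡ 3 mod 4, sign flips]
  = (26 / 27)    [215 ≡ 26 mod 27]
  = -(13 / 27)    [27 ≡ 3 mod 8 ⇒ (2 / 27) = -1]
  = -(27 / 13)    [QR: 13 ≡ 1 mod 4, sign kept]
  = -(1 / 13)    [27 ≡ 1 mod 13]
  = -1    [(1 / 13) = 1]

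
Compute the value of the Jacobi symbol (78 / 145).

(78 / 145)
  = (39 / 145)    [145 ≡ 1 mod 8 ⇒ (2 / 145) = +1]
  = (145 / 39)    [QR: 145 ≡ 1 mod 4, sign kept]
  = (28 / 39)    [145 ≡ 28 mod 39]
  = (7 / 39)    [39 ≡ 7 mod 8 ⇒ (2 / 39)^2 = +1]
  = -(39 / 7)    [QR: both ≡ 3 mod 4, sign flips]
  = -(4 / 7)    [39 ≡ 4 mod 7]
  = -(1 / 7)    [7 ≡ 7 mod 8 ⇒ (2 / 7)^2 = +1]
  = -1    [(1 / 7) = 1]

-1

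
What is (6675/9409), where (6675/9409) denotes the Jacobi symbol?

9409 ≡ 1 (mod 4), so quadratic reciprocity gives (6675/9409) = (9409/6675). Reduce: 9409 ≡ 2734 (mod 6675). Now have (2734/6675).
Factor out 2: 2734 = 2·1367. Since 6675 ≡ 3 (mod 8), (2/6675) = -1. Now have -(1367/6675).
Both 1367 ≡ 3 and 6675 ≡ 3 (mod 4), so reciprocity gives (1367/6675) = -(6675/1367). Reduce: 6675 ≡ 1207 (mod 1367). Now have (1207/1367).
Both 1207 ≡ 3 and 1367 ≡ 3 (mod 4), so reciprocity gives (1207/1367) = -(1367/1207). Reduce: 1367 ≡ 160 (mod 1207). Now have -(160/1207).
Factor out 2: 160 = 2^5·5. Since 1207 ≡ 7 (mod 8), (2/1207) = +1, and (2/1207)^5 = +1. Now have -(5/1207).
5 ≡ 1 (mod 4), so quadratic reciprocity gives (5/1207) = (1207/5). Reduce: 1207 ≡ 2 (mod 5). Now have -(2/5).
Factor out 2: 2 = 2. Since 5 ≡ 5 (mod 8), (2/5) = -1. Now have (1/5).
(1/5) = 1. Collecting the sign factors: 1.

1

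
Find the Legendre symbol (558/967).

(558/967)
  = (279/967)    [967 ≡ 7 mod 8 ⇒ (2/967) = +1]
  = -(967/279)    [QR: both ≡ 3 mod 4, sign flips]
  = -(130/279)    [967 ≡ 130 mod 279]
  = -(65/279)    [279 ≡ 7 mod 8 ⇒ (2/279) = +1]
  = -(279/65)    [QR: 65 ≡ 1 mod 4, sign kept]
  = -(19/65)    [279 ≡ 19 mod 65]
  = -(65/19)    [QR: 65 ≡ 1 mod 4, sign kept]
  = -(8/19)    [65 ≡ 8 mod 19]
  = (1/19)    [19 ≡ 3 mod 8 ⇒ (2/19)^3 = -1]
  = 1    [(1/19) = 1]

1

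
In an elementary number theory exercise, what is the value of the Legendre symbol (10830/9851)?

Reduce the numerator: 10830 ≡ 979 (mod 9851), so (10830/9851) = (979/9851).
Both 979 ≡ 3 and 9851 ≡ 3 (mod 4), so reciprocity gives (979/9851) = -(9851/979). Reduce: 9851 ≡ 61 (mod 979). Now have -(61/979).
61 ≡ 1 (mod 4), so quadratic reciprocity gives (61/979) = (979/61). Reduce: 979 ≡ 3 (mod 61). Now have -(3/61).
61 ≡ 1 (mod 4), so quadratic reciprocity gives (3/61) = (61/3). Reduce: 61 ≡ 1 (mod 3). Now have -(1/3).
(1/3) = 1. Collecting the sign factors: -1.

-1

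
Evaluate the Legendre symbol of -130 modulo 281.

-1

(-130 / 281)
  = (151 / 281)    [-130 ≡ 151 mod 281]
  = (281 / 151)    [QR: 281 ≡ 1 mod 4, sign kept]
  = (130 / 151)    [281 ≡ 130 mod 151]
  = (65 / 151)    [151 ≡ 7 mod 8 ⇒ (2 / 151) = +1]
  = (151 / 65)    [QR: 65 ≡ 1 mod 4, sign kept]
  = (21 / 65)    [151 ≡ 21 mod 65]
  = (65 / 21)    [QR: 21 ≡ 1 mod 4, sign kept]
  = (2 / 21)    [65 ≡ 2 mod 21]
  = -(1 / 21)    [21 ≡ 5 mod 8 ⇒ (2 / 21) = -1]
  = -1    [(1 / 21) = 1]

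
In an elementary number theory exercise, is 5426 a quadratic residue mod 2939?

no

Reduce the numerator: 5426 ≡ 2487 (mod 2939), so (5426/2939) = (2487/2939).
Both 2487 ≡ 3 and 2939 ≡ 3 (mod 4), so reciprocity gives (2487/2939) = -(2939/2487). Reduce: 2939 ≡ 452 (mod 2487). Now have -(452/2487).
Factor out 2: 452 = 2^2·113. Since 2487 ≡ 7 (mod 8), (2/2487) = +1, and (2/2487)^2 = +1. Now have -(113/2487).
113 ≡ 1 (mod 4), so quadratic reciprocity gives (113/2487) = (2487/113). Reduce: 2487 ≡ 1 (mod 113). Now have -(1/113).
(1/113) = 1. Collecting the sign factors: -1.
(5426/2939) = -1, and 2939 is prime, so 5426 is not a quadratic residue mod 2939.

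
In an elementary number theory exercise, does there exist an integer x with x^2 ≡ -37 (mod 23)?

(-37/23)
  = -(37/23)    [23 ≡ 3 mod 4 ⇒ (-1/23) = -1]
  = -(14/23)    [37 ≡ 14 mod 23]
  = -(7/23)    [23 ≡ 7 mod 8 ⇒ (2/23) = +1]
  = (23/7)    [QR: both ≡ 3 mod 4, sign flips]
  = (2/7)    [23 ≡ 2 mod 7]
  = (1/7)    [7 ≡ 7 mod 8 ⇒ (2/7) = +1]
  = 1    [(1/7) = 1]
(-37/23) = 1, and 23 is prime, so -37 is a quadratic residue mod 23.

yes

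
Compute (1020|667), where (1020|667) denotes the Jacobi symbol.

1

(1020|667)
  = (353|667)    [1020 ≡ 353 mod 667]
  = (667|353)    [QR: 353 ≡ 1 mod 4, sign kept]
  = (314|353)    [667 ≡ 314 mod 353]
  = (157|353)    [353 ≡ 1 mod 8 ⇒ (2|353) = +1]
  = (353|157)    [QR: 157 ≡ 1 mod 4, sign kept]
  = (39|157)    [353 ≡ 39 mod 157]
  = (157|39)    [QR: 157 ≡ 1 mod 4, sign kept]
  = (1|39)    [157 ≡ 1 mod 39]
  = 1    [(1|39) = 1]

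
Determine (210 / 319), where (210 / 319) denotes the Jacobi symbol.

1

Factor out 2: 210 = 2·105. Since 319 ≡ 7 (mod 8), (2 / 319) = +1. Now have (105 / 319).
105 ≡ 1 (mod 4), so quadratic reciprocity gives (105 / 319) = (319 / 105). Reduce: 319 ≡ 4 (mod 105). Now have (4 / 105).
Factor out 2: 4 = 2^2. Since 105 ≡ 1 (mod 8), (2 / 105) = +1, and (2 / 105)^2 = +1. Now have (1 / 105).
(1 / 105) = 1. Collecting the sign factors: 1.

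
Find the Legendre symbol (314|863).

(314|863)
  = (157|863)    [863 ≡ 7 mod 8 ⇒ (2|863) = +1]
  = (863|157)    [QR: 157 ≡ 1 mod 4, sign kept]
  = (78|157)    [863 ≡ 78 mod 157]
  = -(39|157)    [157 ≡ 5 mod 8 ⇒ (2|157) = -1]
  = -(157|39)    [QR: 157 ≡ 1 mod 4, sign kept]
  = -(1|39)    [157 ≡ 1 mod 39]
  = -1    [(1|39) = 1]

-1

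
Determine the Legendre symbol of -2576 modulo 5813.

(-2576/5813)
  = (3237/5813)    [-2576 ≡ 3237 mod 5813]
  = (5813/3237)    [QR: 3237 ≡ 1 mod 4, sign kept]
  = (2576/3237)    [5813 ≡ 2576 mod 3237]
  = (161/3237)    [3237 ≡ 5 mod 8 ⇒ (2/3237)^4 = +1]
  = (3237/161)    [QR: 161 ≡ 1 mod 4, sign kept]
  = (17/161)    [3237 ≡ 17 mod 161]
  = (161/17)    [QR: 17 ≡ 1 mod 4, sign kept]
  = (8/17)    [161 ≡ 8 mod 17]
  = (1/17)    [17 ≡ 1 mod 8 ⇒ (2/17)^3 = +1]
  = 1    [(1/17) = 1]

1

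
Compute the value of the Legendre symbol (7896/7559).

1

Reduce the numerator: 7896 ≡ 337 (mod 7559), so (7896/7559) = (337/7559).
337 ≡ 1 (mod 4), so quadratic reciprocity gives (337/7559) = (7559/337). Reduce: 7559 ≡ 145 (mod 337). Now have (145/337).
145 ≡ 1 (mod 4), so quadratic reciprocity gives (145/337) = (337/145). Reduce: 337 ≡ 47 (mod 145). Now have (47/145).
145 ≡ 1 (mod 4), so quadratic reciprocity gives (47/145) = (145/47). Reduce: 145 ≡ 4 (mod 47). Now have (4/47).
Factor out 2: 4 = 2^2. Since 47 ≡ 7 (mod 8), (2/47) = +1, and (2/47)^2 = +1. Now have (1/47).
(1/47) = 1. Collecting the sign factors: 1.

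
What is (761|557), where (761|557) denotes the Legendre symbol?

(761|557)
  = (204|557)    [761 ≡ 204 mod 557]
  = (51|557)    [557 ≡ 5 mod 8 ⇒ (2|557)^2 = +1]
  = (557|51)    [QR: 557 ≡ 1 mod 4, sign kept]
  = (47|51)    [557 ≡ 47 mod 51]
  = -(51|47)    [QR: both ≡ 3 mod 4, sign flips]
  = -(4|47)    [51 ≡ 4 mod 47]
  = -(1|47)    [47 ≡ 7 mod 8 ⇒ (2|47)^2 = +1]
  = -1    [(1|47) = 1]

-1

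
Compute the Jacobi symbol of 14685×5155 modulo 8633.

By multiplicativity, (14685·5155/8633) = (14685/8633)·(5155/8633).
First factor (14685/8633):
Reduce the numerator: 14685 ≡ 6052 (mod 8633), so (14685/8633) = (6052/8633).
Factor out 2: 6052 = 2^2·1513. Since 8633 ≡ 1 (mod 8), (2/8633) = +1, and (2/8633)^2 = +1. Now have (1513/8633).
1513 ≡ 1 (mod 4), so quadratic reciprocity gives (1513/8633) = (8633/1513). Reduce: 8633 ≡ 1068 (mod 1513). Now have (1068/1513).
Factor out 2: 1068 = 2^2·267. Since 1513 ≡ 1 (mod 8), (2/1513) = +1, and (2/1513)^2 = +1. Now have (267/1513).
1513 ≡ 1 (mod 4), so quadratic reciprocity gives (267/1513) = (1513/267). Reduce: 1513 ≡ 178 (mod 267). Now have (178/267).
Factor out 2: 178 = 2·89. Since 267 ≡ 3 (mod 8), (2/267) = -1. Now have -(89/267).
89 ≡ 1 (mod 4), so quadratic reciprocity gives (89/267) = (267/89). Reduce: 267 ≡ 0 (mod 89). Now have -(0/89).
The numerator is now 0 with denominator 89 > 1: the symbol is 0.
Second factor (5155/8633):
8633 ≡ 1 (mod 4), so quadratic reciprocity gives (5155/8633) = (8633/5155). Reduce: 8633 ≡ 3478 (mod 5155). Now have (3478/5155).
Factor out 2: 3478 = 2·1739. Since 5155 ≡ 3 (mod 8), (2/5155) = -1. Now have -(1739/5155).
Both 1739 ≡ 3 and 5155 ≡ 3 (mod 4), so reciprocity gives (1739/5155) = -(5155/1739). Reduce: 5155 ≡ 1677 (mod 1739). Now have (1677/1739).
1677 ≡ 1 (mod 4), so quadratic reciprocity gives (1677/1739) = (1739/1677). Reduce: 1739 ≡ 62 (mod 1677). Now have (62/1677).
Factor out 2: 62 = 2·31. Since 1677 ≡ 5 (mod 8), (2/1677) = -1. Now have -(31/1677).
1677 ≡ 1 (mod 4), so quadratic reciprocity gives (31/1677) = (1677/31). Reduce: 1677 ≡ 3 (mod 31). Now have -(3/31).
Both 3 ≡ 3 and 31 ≡ 3 (mod 4), so reciprocity gives (3/31) = -(31/3). Reduce: 31 ≡ 1 (mod 3). Now have (1/3).
(1/3) = 1. Collecting the sign factors: 1.
Product: (0)·(1) = 0.

0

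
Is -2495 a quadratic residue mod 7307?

Reduce the numerator: -2495 ≡ 4812 (mod 7307), so (-2495|7307) = (4812|7307).
Factor out 2: 4812 = 2^2·1203. Since 7307 ≡ 3 (mod 8), (2|7307) = -1, and (2|7307)^2 = +1. Now have (1203|7307).
Both 1203 ≡ 3 and 7307 ≡ 3 (mod 4), so reciprocity gives (1203|7307) = -(7307|1203). Reduce: 7307 ≡ 89 (mod 1203). Now have -(89|1203).
89 ≡ 1 (mod 4), so quadratic reciprocity gives (89|1203) = (1203|89). Reduce: 1203 ≡ 46 (mod 89). Now have -(46|89).
Factor out 2: 46 = 2·23. Since 89 ≡ 1 (mod 8), (2|89) = +1. Now have -(23|89).
89 ≡ 1 (mod 4), so quadratic reciprocity gives (23|89) = (89|23). Reduce: 89 ≡ 20 (mod 23). Now have -(20|23).
Factor out 2: 20 = 2^2·5. Since 23 ≡ 7 (mod 8), (2|23) = +1, and (2|23)^2 = +1. Now have -(5|23).
5 ≡ 1 (mod 4), so quadratic reciprocity gives (5|23) = (23|5). Reduce: 23 ≡ 3 (mod 5). Now have -(3|5).
5 ≡ 1 (mod 4), so quadratic reciprocity gives (3|5) = (5|3). Reduce: 5 ≡ 2 (mod 3). Now have -(2|3).
Factor out 2: 2 = 2. Since 3 ≡ 3 (mod 8), (2|3) = -1. Now have (1|3).
(1|3) = 1. Collecting the sign factors: 1.
The Legendre symbol is 1, so x^2 ≡ -2495 (mod 7307) has solution.

yes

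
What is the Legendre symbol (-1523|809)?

(-1523|809)
  = (1523|809)    [809 ≡ 1 mod 4 ⇒ (-1|809) = +1]
  = (714|809)    [1523 ≡ 714 mod 809]
  = (357|809)    [809 ≡ 1 mod 8 ⇒ (2|809) = +1]
  = (809|357)    [QR: 357 ≡ 1 mod 4, sign kept]
  = (95|357)    [809 ≡ 95 mod 357]
  = (357|95)    [QR: 357 ≡ 1 mod 4, sign kept]
  = (72|95)    [357 ≡ 72 mod 95]
  = (9|95)    [95 ≡ 7 mod 8 ⇒ (2|95)^3 = +1]
  = (95|9)    [QR: 9 ≡ 1 mod 4, sign kept]
  = (5|9)    [95 ≡ 5 mod 9]
  = (9|5)    [QR: 5 ≡ 1 mod 4, sign kept]
  = (4|5)    [9 ≡ 4 mod 5]
  = (1|5)    [5 ≡ 5 mod 8 ⇒ (2|5)^2 = +1]
  = 1    [(1|5) = 1]

1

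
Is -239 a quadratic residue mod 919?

yes

Reduce the numerator: -239 ≡ 680 (mod 919), so (-239/919) = (680/919).
Factor out 2: 680 = 2^3·85. Since 919 ≡ 7 (mod 8), (2/919) = +1, and (2/919)^3 = +1. Now have (85/919).
85 ≡ 1 (mod 4), so quadratic reciprocity gives (85/919) = (919/85). Reduce: 919 ≡ 69 (mod 85). Now have (69/85).
69 ≡ 1 (mod 4), so quadratic reciprocity gives (69/85) = (85/69). Reduce: 85 ≡ 16 (mod 69). Now have (16/69).
Factor out 2: 16 = 2^4. Since 69 ≡ 5 (mod 8), (2/69) = -1, and (2/69)^4 = +1. Now have (1/69).
(1/69) = 1. Collecting the sign factors: 1.
The Legendre symbol is 1, so x^2 ≡ -239 (mod 919) has solution.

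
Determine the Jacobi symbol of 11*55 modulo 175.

0

By multiplicativity, (11·55|175) = (11|175)·(55|175).
First factor (11|175):
Both 11 ≡ 3 and 175 ≡ 3 (mod 4), so reciprocity gives (11|175) = -(175|11). Reduce: 175 ≡ 10 (mod 11). Now have -(10|11).
Factor out 2: 10 = 2·5. Since 11 ≡ 3 (mod 8), (2|11) = -1. Now have (5|11).
5 ≡ 1 (mod 4), so quadratic reciprocity gives (5|11) = (11|5). Reduce: 11 ≡ 1 (mod 5). Now have (1|5).
(1|5) = 1. Collecting the sign factors: 1.
Second factor (55|175):
Both 55 ≡ 3 and 175 ≡ 3 (mod 4), so reciprocity gives (55|175) = -(175|55). Reduce: 175 ≡ 10 (mod 55). Now have -(10|55).
Factor out 2: 10 = 2·5. Since 55 ≡ 7 (mod 8), (2|55) = +1. Now have -(5|55).
5 ≡ 1 (mod 4), so quadratic reciprocity gives (5|55) = (55|5). Reduce: 55 ≡ 0 (mod 5). Now have -(0|5).
The numerator is now 0 with denominator 5 > 1: the symbol is 0.
Product: (1)·(0) = 0.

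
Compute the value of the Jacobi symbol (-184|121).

1

(-184|121)
  = (184|121)    [121 ≡ 1 mod 4 ⇒ (-1|121) = +1]
  = (63|121)    [184 ≡ 63 mod 121]
  = (121|63)    [QR: 121 ≡ 1 mod 4, sign kept]
  = (58|63)    [121 ≡ 58 mod 63]
  = (29|63)    [63 ≡ 7 mod 8 ⇒ (2|63) = +1]
  = (63|29)    [QR: 29 ≡ 1 mod 4, sign kept]
  = (5|29)    [63 ≡ 5 mod 29]
  = (29|5)    [QR: 5 ≡ 1 mod 4, sign kept]
  = (4|5)    [29 ≡ 4 mod 5]
  = (1|5)    [5 ≡ 5 mod 8 ⇒ (2|5)^2 = +1]
  = 1    [(1|5) = 1]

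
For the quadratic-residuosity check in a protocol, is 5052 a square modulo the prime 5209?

Factor out 2: 5052 = 2^2·1263. Since 5209 ≡ 1 (mod 8), (2/5209) = +1, and (2/5209)^2 = +1. Now have (1263/5209).
5209 ≡ 1 (mod 4), so quadratic reciprocity gives (1263/5209) = (5209/1263). Reduce: 5209 ≡ 157 (mod 1263). Now have (157/1263).
157 ≡ 1 (mod 4), so quadratic reciprocity gives (157/1263) = (1263/157). Reduce: 1263 ≡ 7 (mod 157). Now have (7/157).
157 ≡ 1 (mod 4), so quadratic reciprocity gives (7/157) = (157/7). Reduce: 157 ≡ 3 (mod 7). Now have (3/7).
Both 3 ≡ 3 and 7 ≡ 3 (mod 4), so reciprocity gives (3/7) = -(7/3). Reduce: 7 ≡ 1 (mod 3). Now have -(1/3).
(1/3) = 1. Collecting the sign factors: -1.
The Legendre symbol is -1, so x^2 ≡ 5052 (mod 5209) has no solution.

no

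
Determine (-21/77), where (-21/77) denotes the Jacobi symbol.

(-21/77)
  = (21/77)    [77 ≡ 1 mod 4 ⇒ (-1/77) = +1]
  = (77/21)    [QR: 21 ≡ 1 mod 4, sign kept]
  = (14/21)    [77 ≡ 14 mod 21]
  = -(7/21)    [21 ≡ 5 mod 8 ⇒ (2/21) = -1]
  = -(21/7)    [QR: 21 ≡ 1 mod 4, sign kept]
  = -(0/7)    [21 ≡ 0 mod 7]
  = 0    [numerator 0, gcd > 1]

0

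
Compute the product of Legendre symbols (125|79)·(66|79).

-1

By multiplicativity, (125·66|79) = (125|79)·(66|79).
First factor (125|79):
(125|79)
  = (46|79)    [125 ≡ 46 mod 79]
  = (23|79)    [79 ≡ 7 mod 8 ⇒ (2|79) = +1]
  = -(79|23)    [QR: both ≡ 3 mod 4, sign flips]
  = -(10|23)    [79 ≡ 10 mod 23]
  = -(5|23)    [23 ≡ 7 mod 8 ⇒ (2|23) = +1]
  = -(23|5)    [QR: 5 ≡ 1 mod 4, sign kept]
  = -(3|5)    [23 ≡ 3 mod 5]
  = -(5|3)    [QR: 5 ≡ 1 mod 4, sign kept]
  = -(2|3)    [5 ≡ 2 mod 3]
  = (1|3)    [3 ≡ 3 mod 8 ⇒ (2|3) = -1]
  = 1    [(1|3) = 1]
Second factor (66|79):
(66|79)
  = (33|79)    [79 ≡ 7 mod 8 ⇒ (2|79) = +1]
  = (79|33)    [QR: 33 ≡ 1 mod 4, sign kept]
  = (13|33)    [79 ≡ 13 mod 33]
  = (33|13)    [QR: 13 ≡ 1 mod 4, sign kept]
  = (7|13)    [33 ≡ 7 mod 13]
  = (13|7)    [QR: 13 ≡ 1 mod 4, sign kept]
  = (6|7)    [13 ≡ 6 mod 7]
  = (3|7)    [7 ≡ 7 mod 8 ⇒ (2|7) = +1]
  = -(7|3)    [QR: both ≡ 3 mod 4, sign flips]
  = -(1|3)    [7 ≡ 1 mod 3]
  = -1    [(1|3) = 1]
Product: (1)·(-1) = -1.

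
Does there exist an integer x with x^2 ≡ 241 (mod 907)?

no

241 ≡ 1 (mod 4), so quadratic reciprocity gives (241|907) = (907|241). Reduce: 907 ≡ 184 (mod 241). Now have (184|241).
Factor out 2: 184 = 2^3·23. Since 241 ≡ 1 (mod 8), (2|241) = +1, and (2|241)^3 = +1. Now have (23|241).
241 ≡ 1 (mod 4), so quadratic reciprocity gives (23|241) = (241|23). Reduce: 241 ≡ 11 (mod 23). Now have (11|23).
Both 11 ≡ 3 and 23 ≡ 3 (mod 4), so reciprocity gives (11|23) = -(23|11). Reduce: 23 ≡ 1 (mod 11). Now have -(1|11).
(1|11) = 1. Collecting the sign factors: -1.
The Legendre symbol is -1, so x^2 ≡ 241 (mod 907) has no solution.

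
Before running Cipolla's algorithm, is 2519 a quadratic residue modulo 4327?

Both 2519 ≡ 3 and 4327 ≡ 3 (mod 4), so reciprocity gives (2519/4327) = -(4327/2519). Reduce: 4327 ≡ 1808 (mod 2519). Now have -(1808/2519).
Factor out 2: 1808 = 2^4·113. Since 2519 ≡ 7 (mod 8), (2/2519) = +1, and (2/2519)^4 = +1. Now have -(113/2519).
113 ≡ 1 (mod 4), so quadratic reciprocity gives (113/2519) = (2519/113). Reduce: 2519 ≡ 33 (mod 113). Now have -(33/113).
33 ≡ 1 (mod 4), so quadratic reciprocity gives (33/113) = (113/33). Reduce: 113 ≡ 14 (mod 33). Now have -(14/33).
Factor out 2: 14 = 2·7. Since 33 ≡ 1 (mod 8), (2/33) = +1. Now have -(7/33).
33 ≡ 1 (mod 4), so quadratic reciprocity gives (7/33) = (33/7). Reduce: 33 ≡ 5 (mod 7). Now have -(5/7).
5 ≡ 1 (mod 4), so quadratic reciprocity gives (5/7) = (7/5). Reduce: 7 ≡ 2 (mod 5). Now have -(2/5).
Factor out 2: 2 = 2. Since 5 ≡ 5 (mod 8), (2/5) = -1. Now have (1/5).
(1/5) = 1. Collecting the sign factors: 1.
The Legendre symbol is 1, so x^2 ≡ 2519 (mod 4327) has solution.

yes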